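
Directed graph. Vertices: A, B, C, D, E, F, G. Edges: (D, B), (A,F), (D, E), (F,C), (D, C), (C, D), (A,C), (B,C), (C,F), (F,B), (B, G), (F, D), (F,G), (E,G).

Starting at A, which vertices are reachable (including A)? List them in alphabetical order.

Start at A.
Its neighbours: C, F.
Then their neighbours: B, D, G.
Then next layer: E.
Every vertex is now reached.

A, B, C, D, E, F, G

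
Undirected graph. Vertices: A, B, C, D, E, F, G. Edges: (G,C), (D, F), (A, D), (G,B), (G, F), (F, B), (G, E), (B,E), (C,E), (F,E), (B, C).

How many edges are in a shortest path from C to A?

4

Distance 0: C.
Distance 1: B, E, G.
Distance 2: F.
Distance 3: D.
Distance 4: A — contains A.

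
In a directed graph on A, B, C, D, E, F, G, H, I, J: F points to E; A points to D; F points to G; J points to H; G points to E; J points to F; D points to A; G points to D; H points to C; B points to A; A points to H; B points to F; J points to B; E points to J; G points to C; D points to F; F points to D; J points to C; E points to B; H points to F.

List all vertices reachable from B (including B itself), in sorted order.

A, B, C, D, E, F, G, H, J

Start at B.
Its neighbours: A, F.
Then their neighbours: D, E, G, H.
Then next layer: C, J.
Nothing further is reachable.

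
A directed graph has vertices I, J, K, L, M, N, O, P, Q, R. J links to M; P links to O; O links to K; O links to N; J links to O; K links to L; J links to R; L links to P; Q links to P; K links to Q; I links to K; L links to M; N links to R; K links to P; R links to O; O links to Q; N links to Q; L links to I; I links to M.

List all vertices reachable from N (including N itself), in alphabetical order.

Start at N.
Its neighbours: Q, R.
Then their neighbours: O, P.
Then next layer: K.
Then next layer: L.
Then next layer: I, M.
Nothing further is reachable.

I, K, L, M, N, O, P, Q, R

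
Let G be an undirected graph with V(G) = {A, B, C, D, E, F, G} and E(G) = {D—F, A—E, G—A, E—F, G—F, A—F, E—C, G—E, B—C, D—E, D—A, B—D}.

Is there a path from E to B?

Yes

Explore from E.
Distance 1: reach A, C, D, F, G.
Distance 2: reach B.
Found B.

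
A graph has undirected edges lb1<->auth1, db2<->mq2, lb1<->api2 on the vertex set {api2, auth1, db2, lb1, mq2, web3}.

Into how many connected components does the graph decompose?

3

From api2: component {api2, auth1, lb1}.
From db2: component {db2, mq2}.
From web3: component {web3}.
That's 3 components.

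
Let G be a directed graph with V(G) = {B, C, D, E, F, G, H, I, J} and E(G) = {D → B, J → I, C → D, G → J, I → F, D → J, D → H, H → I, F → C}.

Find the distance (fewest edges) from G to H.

6

Distance 0: G.
Distance 1: J.
Distance 2: I.
Distance 3: F.
Distance 4: C.
Distance 5: D.
Distance 6: B, H — contains H.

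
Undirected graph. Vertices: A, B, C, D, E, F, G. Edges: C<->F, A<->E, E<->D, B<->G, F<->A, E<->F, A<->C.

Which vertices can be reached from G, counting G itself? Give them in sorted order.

B, G

Start at G.
Its neighbours: B.
Nothing further is reachable.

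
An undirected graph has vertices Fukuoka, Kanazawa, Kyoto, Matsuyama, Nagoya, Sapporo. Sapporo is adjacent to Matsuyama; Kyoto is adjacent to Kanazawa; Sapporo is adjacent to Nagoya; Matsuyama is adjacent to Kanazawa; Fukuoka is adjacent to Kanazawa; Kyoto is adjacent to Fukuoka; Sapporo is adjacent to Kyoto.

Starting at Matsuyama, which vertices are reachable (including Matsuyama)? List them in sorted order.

Start at Matsuyama.
Its neighbours: Kanazawa, Sapporo.
Then their neighbours: Fukuoka, Kyoto, Nagoya.
Every vertex is now reached.

Fukuoka, Kanazawa, Kyoto, Matsuyama, Nagoya, Sapporo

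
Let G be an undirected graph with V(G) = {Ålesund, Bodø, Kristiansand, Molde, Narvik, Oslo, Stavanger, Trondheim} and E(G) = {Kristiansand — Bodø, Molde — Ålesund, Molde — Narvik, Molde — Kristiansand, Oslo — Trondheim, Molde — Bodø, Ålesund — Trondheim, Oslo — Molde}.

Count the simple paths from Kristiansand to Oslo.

Kristiansand–Bodø–Molde–Ålesund–Trondheim–Oslo
Kristiansand–Bodø–Molde–Oslo
Kristiansand–Molde–Ålesund–Trondheim–Oslo
Kristiansand–Molde–Oslo

4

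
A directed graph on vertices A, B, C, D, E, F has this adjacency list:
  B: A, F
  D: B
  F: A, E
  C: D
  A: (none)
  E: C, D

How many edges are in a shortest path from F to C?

2

Distance 0: F.
Distance 1: A, E.
Distance 2: C, D — contains C.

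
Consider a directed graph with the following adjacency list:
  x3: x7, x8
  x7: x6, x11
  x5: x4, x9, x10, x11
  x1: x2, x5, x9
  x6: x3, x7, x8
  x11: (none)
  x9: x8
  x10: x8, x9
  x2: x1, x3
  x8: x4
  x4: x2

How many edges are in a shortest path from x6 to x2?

Distance 0: x6.
Distance 1: x3, x7, x8.
Distance 2: x4, x11.
Distance 3: x2 — contains x2.

3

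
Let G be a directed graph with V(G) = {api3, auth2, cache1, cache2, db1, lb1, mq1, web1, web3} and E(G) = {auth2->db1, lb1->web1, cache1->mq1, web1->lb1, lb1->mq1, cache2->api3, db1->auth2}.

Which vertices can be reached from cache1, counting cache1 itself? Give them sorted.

Start at cache1.
Its neighbours: mq1.
Nothing further is reachable.

cache1, mq1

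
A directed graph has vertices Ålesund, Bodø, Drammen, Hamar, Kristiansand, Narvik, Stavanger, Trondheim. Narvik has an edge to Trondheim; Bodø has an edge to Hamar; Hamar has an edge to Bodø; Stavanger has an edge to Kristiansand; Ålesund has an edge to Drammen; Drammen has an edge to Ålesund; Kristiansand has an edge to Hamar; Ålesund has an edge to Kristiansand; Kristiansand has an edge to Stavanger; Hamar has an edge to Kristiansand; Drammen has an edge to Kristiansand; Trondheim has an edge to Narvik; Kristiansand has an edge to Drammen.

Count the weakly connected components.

2

From Ålesund: component {Ålesund, Bodø, Drammen, Hamar, Kristiansand, Stavanger}.
From Narvik: component {Narvik, Trondheim}.
That's 2 components.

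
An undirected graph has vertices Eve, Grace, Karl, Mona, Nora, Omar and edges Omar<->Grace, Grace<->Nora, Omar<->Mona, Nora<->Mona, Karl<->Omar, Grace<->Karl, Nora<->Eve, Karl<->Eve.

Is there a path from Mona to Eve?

Explore from Mona.
Distance 1: reach Nora, Omar.
Distance 2: reach Eve, Grace, Karl.
Found Eve.

Yes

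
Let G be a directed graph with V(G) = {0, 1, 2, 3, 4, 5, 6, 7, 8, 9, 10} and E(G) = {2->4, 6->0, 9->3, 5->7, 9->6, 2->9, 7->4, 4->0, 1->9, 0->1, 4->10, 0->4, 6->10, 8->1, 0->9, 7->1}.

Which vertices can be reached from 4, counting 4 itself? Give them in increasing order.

0, 1, 3, 4, 6, 9, 10

Start at 4.
Its neighbours: 0, 10.
Then their neighbours: 1, 9.
Then next layer: 3, 6.
Nothing further is reachable.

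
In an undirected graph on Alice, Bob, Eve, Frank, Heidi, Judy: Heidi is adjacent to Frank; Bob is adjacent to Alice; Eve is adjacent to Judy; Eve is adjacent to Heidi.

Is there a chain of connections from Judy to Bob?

Explore from Judy.
Distance 1: reach Eve.
Distance 2: reach Heidi.
Distance 3: reach Frank.
The search is exhausted without reaching Bob; it lies in a different component.

No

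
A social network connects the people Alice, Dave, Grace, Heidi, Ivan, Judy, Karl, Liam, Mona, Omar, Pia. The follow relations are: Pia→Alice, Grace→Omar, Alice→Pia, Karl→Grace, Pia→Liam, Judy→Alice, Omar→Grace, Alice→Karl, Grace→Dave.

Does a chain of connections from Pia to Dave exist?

Explore from Pia.
Distance 1: reach Alice, Liam.
Distance 2: reach Karl.
Distance 3: reach Grace.
Distance 4: reach Dave, Omar.
Found Dave.

Yes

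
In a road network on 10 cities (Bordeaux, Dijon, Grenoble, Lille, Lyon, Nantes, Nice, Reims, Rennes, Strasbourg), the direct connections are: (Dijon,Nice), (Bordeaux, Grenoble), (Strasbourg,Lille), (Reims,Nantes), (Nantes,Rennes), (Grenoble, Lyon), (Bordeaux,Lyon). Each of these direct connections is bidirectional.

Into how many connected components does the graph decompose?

From Bordeaux: component {Bordeaux, Grenoble, Lyon}.
From Dijon: component {Dijon, Nice}.
From Lille: component {Lille, Strasbourg}.
From Nantes: component {Nantes, Reims, Rennes}.
That's 4 components.

4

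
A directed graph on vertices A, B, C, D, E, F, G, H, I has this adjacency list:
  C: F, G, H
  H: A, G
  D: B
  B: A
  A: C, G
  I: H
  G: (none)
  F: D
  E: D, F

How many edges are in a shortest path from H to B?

Distance 0: H.
Distance 1: A, G.
Distance 2: C.
Distance 3: F.
Distance 4: D.
Distance 5: B — contains B.

5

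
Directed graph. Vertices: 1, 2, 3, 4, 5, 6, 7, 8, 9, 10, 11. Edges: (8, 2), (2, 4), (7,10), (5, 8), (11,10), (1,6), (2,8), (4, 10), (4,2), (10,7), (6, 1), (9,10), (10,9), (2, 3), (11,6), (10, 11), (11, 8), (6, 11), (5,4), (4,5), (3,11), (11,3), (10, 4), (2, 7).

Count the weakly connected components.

1

From 1: component {1, 2, 3, 4, 5, 6, 7, 8, 9, 10, 11}.
That's 1 component.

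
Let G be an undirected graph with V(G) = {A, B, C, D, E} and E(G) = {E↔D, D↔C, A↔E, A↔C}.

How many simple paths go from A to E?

A–C–D–E
A–E

2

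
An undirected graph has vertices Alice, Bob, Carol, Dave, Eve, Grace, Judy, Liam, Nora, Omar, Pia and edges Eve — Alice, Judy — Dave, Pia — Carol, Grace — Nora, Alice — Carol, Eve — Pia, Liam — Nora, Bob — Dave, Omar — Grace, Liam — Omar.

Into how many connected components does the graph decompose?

3

From Alice: component {Alice, Carol, Eve, Pia}.
From Bob: component {Bob, Dave, Judy}.
From Grace: component {Grace, Liam, Nora, Omar}.
That's 3 components.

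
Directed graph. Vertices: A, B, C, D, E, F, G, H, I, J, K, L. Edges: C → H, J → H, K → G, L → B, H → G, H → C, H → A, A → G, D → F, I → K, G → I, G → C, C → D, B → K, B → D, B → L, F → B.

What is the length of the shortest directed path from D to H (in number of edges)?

6

Distance 0: D.
Distance 1: F.
Distance 2: B.
Distance 3: K, L.
Distance 4: G.
Distance 5: C, I.
Distance 6: H — contains H.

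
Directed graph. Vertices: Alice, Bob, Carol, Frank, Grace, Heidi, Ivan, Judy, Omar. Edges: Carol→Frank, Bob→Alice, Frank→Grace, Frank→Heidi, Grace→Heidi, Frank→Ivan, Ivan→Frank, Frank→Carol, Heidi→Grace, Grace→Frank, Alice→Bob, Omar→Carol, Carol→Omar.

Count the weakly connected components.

From Alice: component {Alice, Bob}.
From Carol: component {Carol, Frank, Grace, Heidi, Ivan, Omar}.
From Judy: component {Judy}.
That's 3 components.

3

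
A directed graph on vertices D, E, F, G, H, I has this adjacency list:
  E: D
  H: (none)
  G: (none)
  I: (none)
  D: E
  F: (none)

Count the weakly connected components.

From D: component {D, E}.
From F: component {F}.
From G: component {G}.
From H: component {H}.
From I: component {I}.
That's 5 components.

5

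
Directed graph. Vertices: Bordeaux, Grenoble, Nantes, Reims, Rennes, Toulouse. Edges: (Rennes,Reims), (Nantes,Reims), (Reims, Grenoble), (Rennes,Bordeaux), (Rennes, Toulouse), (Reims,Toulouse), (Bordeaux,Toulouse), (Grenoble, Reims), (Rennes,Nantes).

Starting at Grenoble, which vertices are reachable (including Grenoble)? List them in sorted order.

Start at Grenoble.
Its neighbours: Reims.
Then their neighbours: Toulouse.
Nothing further is reachable.

Grenoble, Reims, Toulouse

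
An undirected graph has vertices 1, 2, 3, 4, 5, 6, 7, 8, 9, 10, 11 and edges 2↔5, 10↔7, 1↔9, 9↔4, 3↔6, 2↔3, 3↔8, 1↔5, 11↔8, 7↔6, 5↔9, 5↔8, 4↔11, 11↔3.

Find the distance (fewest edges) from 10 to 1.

Distance 0: 10.
Distance 1: 7.
Distance 2: 6.
Distance 3: 3.
Distance 4: 2, 8, 11.
Distance 5: 4, 5.
Distance 6: 1, 9 — contains 1.

6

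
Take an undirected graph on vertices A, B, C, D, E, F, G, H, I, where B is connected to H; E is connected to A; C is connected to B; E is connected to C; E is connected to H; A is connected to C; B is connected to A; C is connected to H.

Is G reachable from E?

No

Explore from E.
Distance 1: reach A, C, H.
Distance 2: reach B.
The search is exhausted without reaching G; it lies in a different component.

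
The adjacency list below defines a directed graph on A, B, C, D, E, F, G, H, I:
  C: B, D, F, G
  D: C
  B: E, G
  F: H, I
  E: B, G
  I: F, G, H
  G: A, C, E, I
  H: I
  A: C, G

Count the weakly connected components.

From A: component {A, B, C, D, E, F, G, H, I}.
That's 1 component.

1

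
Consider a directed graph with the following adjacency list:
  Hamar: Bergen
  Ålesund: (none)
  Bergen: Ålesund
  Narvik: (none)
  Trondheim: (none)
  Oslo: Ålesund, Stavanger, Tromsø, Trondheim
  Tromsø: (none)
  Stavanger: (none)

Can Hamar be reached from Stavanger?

No

Stavanger has no outgoing edges, so nothing is reachable from it.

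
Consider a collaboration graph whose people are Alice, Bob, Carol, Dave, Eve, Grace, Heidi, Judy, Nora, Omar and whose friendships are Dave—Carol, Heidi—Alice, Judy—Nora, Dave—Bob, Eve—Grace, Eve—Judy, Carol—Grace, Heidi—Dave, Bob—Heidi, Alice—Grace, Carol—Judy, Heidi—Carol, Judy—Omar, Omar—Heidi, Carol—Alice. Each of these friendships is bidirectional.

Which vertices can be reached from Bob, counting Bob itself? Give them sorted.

Alice, Bob, Carol, Dave, Eve, Grace, Heidi, Judy, Nora, Omar

Start at Bob.
Its neighbours: Dave, Heidi.
Then their neighbours: Alice, Carol, Omar.
Then next layer: Grace, Judy.
Then next layer: Eve, Nora.
Every vertex is now reached.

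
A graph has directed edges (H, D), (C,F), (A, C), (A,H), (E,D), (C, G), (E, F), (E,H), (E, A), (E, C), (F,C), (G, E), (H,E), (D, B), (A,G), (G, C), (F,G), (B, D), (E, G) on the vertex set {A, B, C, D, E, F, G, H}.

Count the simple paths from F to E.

F→C→G→E
F→G→E

2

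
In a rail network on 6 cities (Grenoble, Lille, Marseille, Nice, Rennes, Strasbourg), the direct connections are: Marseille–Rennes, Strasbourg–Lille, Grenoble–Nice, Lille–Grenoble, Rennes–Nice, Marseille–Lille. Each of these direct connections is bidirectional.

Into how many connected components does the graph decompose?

1

From Grenoble: component {Grenoble, Lille, Marseille, Nice, Rennes, Strasbourg}.
That's 1 component.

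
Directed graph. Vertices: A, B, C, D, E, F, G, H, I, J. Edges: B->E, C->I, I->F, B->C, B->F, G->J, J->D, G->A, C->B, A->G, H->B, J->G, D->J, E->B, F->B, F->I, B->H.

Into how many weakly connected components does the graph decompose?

2

From A: component {A, D, G, J}.
From B: component {B, C, E, F, H, I}.
That's 2 components.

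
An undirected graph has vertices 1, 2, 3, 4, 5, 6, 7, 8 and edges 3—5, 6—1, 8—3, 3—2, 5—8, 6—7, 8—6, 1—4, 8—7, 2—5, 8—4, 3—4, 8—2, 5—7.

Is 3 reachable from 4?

Explore from 4.
Distance 1: reach 1, 3, 8.
Found 3.

Yes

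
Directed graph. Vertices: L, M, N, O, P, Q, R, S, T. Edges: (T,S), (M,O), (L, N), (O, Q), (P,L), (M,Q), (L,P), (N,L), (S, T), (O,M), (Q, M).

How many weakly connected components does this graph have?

From L: component {L, N, P}.
From M: component {M, O, Q}.
From R: component {R}.
From S: component {S, T}.
That's 4 components.

4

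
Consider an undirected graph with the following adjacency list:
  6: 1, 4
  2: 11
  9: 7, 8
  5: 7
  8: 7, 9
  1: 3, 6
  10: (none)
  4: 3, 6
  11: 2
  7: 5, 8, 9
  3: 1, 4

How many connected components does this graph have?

4

From 1: component {1, 3, 4, 6}.
From 2: component {2, 11}.
From 5: component {5, 7, 8, 9}.
From 10: component {10}.
That's 4 components.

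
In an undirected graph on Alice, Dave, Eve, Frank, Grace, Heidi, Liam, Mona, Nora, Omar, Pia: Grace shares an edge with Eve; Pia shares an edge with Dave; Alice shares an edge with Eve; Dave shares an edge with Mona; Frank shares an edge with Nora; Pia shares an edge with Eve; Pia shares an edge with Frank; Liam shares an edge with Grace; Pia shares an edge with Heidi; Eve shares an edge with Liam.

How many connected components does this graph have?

From Alice: component {Alice, Dave, Eve, Frank, Grace, Heidi, Liam, Mona, Nora, Pia}.
From Omar: component {Omar}.
That's 2 components.

2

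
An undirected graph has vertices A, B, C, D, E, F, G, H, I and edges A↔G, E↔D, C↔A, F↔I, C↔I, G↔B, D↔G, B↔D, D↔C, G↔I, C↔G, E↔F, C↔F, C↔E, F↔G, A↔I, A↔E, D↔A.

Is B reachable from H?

H has no edges, so nothing is reachable from it.

No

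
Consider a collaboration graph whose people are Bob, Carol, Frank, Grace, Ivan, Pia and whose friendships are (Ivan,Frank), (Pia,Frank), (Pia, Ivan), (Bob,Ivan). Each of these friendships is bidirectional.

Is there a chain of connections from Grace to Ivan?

No

Grace has no edges, so nothing is reachable from it.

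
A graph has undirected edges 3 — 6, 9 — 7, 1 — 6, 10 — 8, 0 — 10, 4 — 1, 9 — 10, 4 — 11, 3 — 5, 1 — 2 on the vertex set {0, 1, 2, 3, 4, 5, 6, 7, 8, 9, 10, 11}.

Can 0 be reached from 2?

Explore from 2.
Distance 1: reach 1.
Distance 2: reach 4, 6.
Distance 3: reach 3, 11.
Distance 4: reach 5.
The search is exhausted without reaching 0; it lies in a different component.

No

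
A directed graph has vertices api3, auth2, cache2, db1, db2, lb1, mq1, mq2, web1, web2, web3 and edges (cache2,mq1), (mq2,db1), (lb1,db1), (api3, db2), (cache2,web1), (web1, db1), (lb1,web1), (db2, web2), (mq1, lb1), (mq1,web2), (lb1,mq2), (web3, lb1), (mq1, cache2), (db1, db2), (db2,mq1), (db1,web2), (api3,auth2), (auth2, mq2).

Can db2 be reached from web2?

web2 has no outgoing edges, so nothing is reachable from it.

No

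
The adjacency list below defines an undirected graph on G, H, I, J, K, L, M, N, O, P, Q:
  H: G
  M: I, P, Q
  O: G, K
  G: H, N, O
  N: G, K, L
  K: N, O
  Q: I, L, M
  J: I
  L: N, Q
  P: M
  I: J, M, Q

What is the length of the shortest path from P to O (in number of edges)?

6

Distance 0: P.
Distance 1: M.
Distance 2: I, Q.
Distance 3: J, L.
Distance 4: N.
Distance 5: G, K.
Distance 6: H, O — contains O.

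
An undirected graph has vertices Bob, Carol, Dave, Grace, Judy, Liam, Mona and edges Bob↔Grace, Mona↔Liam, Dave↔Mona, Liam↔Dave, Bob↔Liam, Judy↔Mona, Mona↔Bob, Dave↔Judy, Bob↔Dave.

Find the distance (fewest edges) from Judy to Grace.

Distance 0: Judy.
Distance 1: Dave, Mona.
Distance 2: Bob, Liam.
Distance 3: Grace — contains Grace.

3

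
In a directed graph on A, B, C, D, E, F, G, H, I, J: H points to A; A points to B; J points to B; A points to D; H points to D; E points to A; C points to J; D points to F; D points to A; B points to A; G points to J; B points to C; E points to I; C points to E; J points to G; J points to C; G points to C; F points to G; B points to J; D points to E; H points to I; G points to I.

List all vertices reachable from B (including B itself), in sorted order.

A, B, C, D, E, F, G, I, J

Start at B.
Its neighbours: A, C, J.
Then their neighbours: D, E, G.
Then next layer: F, I.
Nothing further is reachable.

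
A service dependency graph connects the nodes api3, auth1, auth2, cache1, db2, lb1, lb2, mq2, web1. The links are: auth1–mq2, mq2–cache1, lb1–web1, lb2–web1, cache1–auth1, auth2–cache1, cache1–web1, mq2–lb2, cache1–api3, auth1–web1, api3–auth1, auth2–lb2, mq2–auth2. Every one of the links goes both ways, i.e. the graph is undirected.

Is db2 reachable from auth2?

Explore from auth2.
Distance 1: reach cache1, lb2, mq2.
Distance 2: reach api3, auth1, web1.
Distance 3: reach lb1.
The search is exhausted without reaching db2; it lies in a different component.

No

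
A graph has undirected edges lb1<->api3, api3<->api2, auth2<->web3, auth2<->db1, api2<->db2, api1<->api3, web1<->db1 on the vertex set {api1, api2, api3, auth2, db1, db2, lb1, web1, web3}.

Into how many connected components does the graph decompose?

From api1: component {api1, api2, api3, db2, lb1}.
From auth2: component {auth2, db1, web1, web3}.
That's 2 components.

2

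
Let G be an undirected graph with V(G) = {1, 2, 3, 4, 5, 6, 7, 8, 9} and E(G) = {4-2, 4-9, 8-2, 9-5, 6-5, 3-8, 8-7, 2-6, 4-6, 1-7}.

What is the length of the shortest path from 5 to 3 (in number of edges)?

Distance 0: 5.
Distance 1: 6, 9.
Distance 2: 2, 4.
Distance 3: 8.
Distance 4: 3, 7 — contains 3.

4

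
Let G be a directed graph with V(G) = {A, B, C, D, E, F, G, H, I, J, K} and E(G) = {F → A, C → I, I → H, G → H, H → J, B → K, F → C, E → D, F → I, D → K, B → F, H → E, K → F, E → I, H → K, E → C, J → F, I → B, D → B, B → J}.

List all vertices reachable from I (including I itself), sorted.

Start at I.
Its neighbours: B, H.
Then their neighbours: E, F, J, K.
Then next layer: A, C, D.
Nothing further is reachable.

A, B, C, D, E, F, H, I, J, K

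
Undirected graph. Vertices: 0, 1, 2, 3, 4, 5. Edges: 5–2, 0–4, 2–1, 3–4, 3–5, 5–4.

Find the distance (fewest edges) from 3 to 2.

Distance 0: 3.
Distance 1: 4, 5.
Distance 2: 0, 2 — contains 2.

2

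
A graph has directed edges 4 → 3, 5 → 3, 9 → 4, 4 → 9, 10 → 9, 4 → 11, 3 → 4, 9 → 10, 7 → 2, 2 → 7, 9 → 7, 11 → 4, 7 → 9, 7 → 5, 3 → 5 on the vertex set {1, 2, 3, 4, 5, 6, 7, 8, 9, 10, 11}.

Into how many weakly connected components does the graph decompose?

From 1: component {1}.
From 2: component {2, 3, 4, 5, 7, 9, 10, 11}.
From 6: component {6}.
From 8: component {8}.
That's 4 components.

4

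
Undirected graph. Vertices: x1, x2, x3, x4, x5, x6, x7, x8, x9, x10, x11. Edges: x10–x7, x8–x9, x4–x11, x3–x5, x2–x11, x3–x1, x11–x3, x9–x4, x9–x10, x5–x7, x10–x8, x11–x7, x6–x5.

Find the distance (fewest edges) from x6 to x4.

Distance 0: x6.
Distance 1: x5.
Distance 2: x3, x7.
Distance 3: x1, x10, x11.
Distance 4: x2, x4, x8, x9 — contains x4.

4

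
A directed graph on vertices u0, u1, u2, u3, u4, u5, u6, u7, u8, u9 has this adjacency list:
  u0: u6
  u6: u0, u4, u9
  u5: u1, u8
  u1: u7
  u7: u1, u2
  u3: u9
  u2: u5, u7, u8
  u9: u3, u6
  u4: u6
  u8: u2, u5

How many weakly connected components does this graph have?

2

From u0: component {u0, u3, u4, u6, u9}.
From u1: component {u1, u2, u5, u7, u8}.
That's 2 components.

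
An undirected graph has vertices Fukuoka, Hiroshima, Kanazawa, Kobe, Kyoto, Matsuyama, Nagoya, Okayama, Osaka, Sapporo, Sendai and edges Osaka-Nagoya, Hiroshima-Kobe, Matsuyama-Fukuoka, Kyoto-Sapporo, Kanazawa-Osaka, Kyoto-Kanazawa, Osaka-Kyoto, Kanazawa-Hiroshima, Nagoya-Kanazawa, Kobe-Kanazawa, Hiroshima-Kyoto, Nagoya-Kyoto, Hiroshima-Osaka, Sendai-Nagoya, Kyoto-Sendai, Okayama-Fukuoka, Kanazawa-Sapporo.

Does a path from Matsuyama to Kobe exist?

No

Explore from Matsuyama.
Distance 1: reach Fukuoka.
Distance 2: reach Okayama.
The search is exhausted without reaching Kobe; it lies in a different component.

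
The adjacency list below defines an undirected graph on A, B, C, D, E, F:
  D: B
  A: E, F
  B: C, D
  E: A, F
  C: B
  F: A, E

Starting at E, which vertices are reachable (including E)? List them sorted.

Start at E.
Its neighbours: A, F.
Nothing further is reachable.

A, E, F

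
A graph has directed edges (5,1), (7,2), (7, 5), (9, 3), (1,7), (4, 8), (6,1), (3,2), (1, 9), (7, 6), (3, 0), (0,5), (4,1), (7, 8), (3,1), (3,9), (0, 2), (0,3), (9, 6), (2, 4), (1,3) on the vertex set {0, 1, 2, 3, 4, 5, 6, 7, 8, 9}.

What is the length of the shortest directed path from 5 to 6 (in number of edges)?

Distance 0: 5.
Distance 1: 1.
Distance 2: 3, 7, 9.
Distance 3: 0, 2, 6, 8 — contains 6.

3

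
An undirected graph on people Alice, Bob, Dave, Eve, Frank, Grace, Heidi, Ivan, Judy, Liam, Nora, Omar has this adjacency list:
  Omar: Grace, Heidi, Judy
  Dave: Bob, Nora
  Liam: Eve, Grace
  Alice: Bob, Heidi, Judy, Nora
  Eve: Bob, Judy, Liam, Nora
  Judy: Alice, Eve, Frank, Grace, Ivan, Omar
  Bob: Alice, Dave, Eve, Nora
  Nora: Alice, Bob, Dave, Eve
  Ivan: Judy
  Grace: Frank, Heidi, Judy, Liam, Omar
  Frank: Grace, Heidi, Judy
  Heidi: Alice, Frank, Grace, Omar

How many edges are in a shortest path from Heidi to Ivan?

3

Distance 0: Heidi.
Distance 1: Alice, Frank, Grace, Omar.
Distance 2: Bob, Judy, Liam, Nora.
Distance 3: Dave, Eve, Ivan — contains Ivan.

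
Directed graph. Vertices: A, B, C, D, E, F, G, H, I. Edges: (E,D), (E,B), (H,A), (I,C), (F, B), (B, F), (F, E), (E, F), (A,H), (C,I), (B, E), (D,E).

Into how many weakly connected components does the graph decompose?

4

From A: component {A, H}.
From B: component {B, D, E, F}.
From C: component {C, I}.
From G: component {G}.
That's 4 components.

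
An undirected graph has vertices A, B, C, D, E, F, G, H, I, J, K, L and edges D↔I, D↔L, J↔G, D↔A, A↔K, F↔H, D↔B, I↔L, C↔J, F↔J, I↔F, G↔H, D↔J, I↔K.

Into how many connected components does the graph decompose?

From A: component {A, B, C, D, F, G, H, I, J, K, L}.
From E: component {E}.
That's 2 components.

2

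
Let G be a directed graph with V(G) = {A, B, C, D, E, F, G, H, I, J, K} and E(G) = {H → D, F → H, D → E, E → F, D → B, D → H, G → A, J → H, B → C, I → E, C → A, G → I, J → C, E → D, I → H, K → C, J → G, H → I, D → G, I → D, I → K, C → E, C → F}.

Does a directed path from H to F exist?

Yes

Explore from H.
Distance 1: reach D, I.
Distance 2: reach B, E, G, K.
Distance 3: reach A, C, F.
Found F.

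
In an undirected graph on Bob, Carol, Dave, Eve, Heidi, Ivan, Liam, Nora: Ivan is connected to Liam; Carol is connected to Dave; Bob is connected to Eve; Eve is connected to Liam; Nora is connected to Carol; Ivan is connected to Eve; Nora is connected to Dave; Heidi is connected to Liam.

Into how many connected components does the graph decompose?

From Bob: component {Bob, Eve, Heidi, Ivan, Liam}.
From Carol: component {Carol, Dave, Nora}.
That's 2 components.

2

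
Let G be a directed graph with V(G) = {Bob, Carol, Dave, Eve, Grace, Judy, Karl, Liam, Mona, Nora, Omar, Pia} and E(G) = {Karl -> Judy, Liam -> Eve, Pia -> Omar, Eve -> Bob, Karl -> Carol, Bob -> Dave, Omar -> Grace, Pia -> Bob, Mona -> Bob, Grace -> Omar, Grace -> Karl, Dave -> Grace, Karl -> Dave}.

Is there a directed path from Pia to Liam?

No

Explore from Pia.
Distance 1: reach Bob, Omar.
Distance 2: reach Dave, Grace.
Distance 3: reach Karl.
Distance 4: reach Carol, Judy.
The search from Pia is exhausted; no directed path reaches Liam.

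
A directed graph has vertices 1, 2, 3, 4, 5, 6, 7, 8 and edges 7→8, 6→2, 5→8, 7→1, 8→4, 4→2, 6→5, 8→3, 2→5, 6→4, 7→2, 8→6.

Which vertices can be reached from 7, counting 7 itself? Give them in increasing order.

Start at 7.
Its neighbours: 1, 2, 8.
Then their neighbours: 3, 4, 5, 6.
Every vertex is now reached.

1, 2, 3, 4, 5, 6, 7, 8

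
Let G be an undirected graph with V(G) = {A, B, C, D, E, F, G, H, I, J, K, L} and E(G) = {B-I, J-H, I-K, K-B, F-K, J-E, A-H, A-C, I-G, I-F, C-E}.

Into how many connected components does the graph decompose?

From A: component {A, C, E, H, J}.
From B: component {B, F, G, I, K}.
From D: component {D}.
From L: component {L}.
That's 4 components.

4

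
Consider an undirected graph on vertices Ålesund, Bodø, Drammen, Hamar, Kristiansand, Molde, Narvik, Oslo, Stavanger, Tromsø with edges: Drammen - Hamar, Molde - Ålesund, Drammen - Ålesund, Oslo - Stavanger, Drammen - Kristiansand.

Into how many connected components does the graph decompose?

From Ålesund: component {Ålesund, Drammen, Hamar, Kristiansand, Molde}.
From Bodø: component {Bodø}.
From Narvik: component {Narvik}.
From Oslo: component {Oslo, Stavanger}.
From Tromsø: component {Tromsø}.
That's 5 components.

5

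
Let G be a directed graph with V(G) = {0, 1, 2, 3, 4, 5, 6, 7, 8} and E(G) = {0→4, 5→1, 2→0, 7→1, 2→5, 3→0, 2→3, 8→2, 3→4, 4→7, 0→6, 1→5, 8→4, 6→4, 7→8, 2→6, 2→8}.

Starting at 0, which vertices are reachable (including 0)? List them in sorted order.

Start at 0.
Its neighbours: 4, 6.
Then their neighbours: 7.
Then next layer: 1, 8.
Then next layer: 2, 5.
Then next layer: 3.
Every vertex is now reached.

0, 1, 2, 3, 4, 5, 6, 7, 8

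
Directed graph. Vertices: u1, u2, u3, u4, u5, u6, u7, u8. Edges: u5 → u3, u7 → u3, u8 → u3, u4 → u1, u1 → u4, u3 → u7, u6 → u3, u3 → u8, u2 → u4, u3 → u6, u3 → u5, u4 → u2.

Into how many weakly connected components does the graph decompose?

2

From u1: component {u1, u2, u4}.
From u3: component {u3, u5, u6, u7, u8}.
That's 2 components.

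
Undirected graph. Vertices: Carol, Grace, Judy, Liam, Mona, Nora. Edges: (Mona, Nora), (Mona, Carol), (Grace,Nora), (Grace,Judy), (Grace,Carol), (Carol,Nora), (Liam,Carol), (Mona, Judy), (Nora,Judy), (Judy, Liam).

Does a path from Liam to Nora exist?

Yes

Explore from Liam.
Distance 1: reach Carol, Judy.
Distance 2: reach Grace, Mona, Nora.
Found Nora.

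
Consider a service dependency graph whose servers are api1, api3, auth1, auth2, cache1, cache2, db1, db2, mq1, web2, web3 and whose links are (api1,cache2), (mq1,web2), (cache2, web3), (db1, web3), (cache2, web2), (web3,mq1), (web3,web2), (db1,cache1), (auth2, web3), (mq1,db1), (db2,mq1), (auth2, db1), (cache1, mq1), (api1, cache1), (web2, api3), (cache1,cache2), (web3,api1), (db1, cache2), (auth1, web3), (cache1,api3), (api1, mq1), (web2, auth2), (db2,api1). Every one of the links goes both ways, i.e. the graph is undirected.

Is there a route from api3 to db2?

Explore from api3.
Distance 1: reach cache1, web2.
Distance 2: reach api1, auth2, cache2, db1, mq1, web3.
Distance 3: reach auth1, db2.
Found db2.

Yes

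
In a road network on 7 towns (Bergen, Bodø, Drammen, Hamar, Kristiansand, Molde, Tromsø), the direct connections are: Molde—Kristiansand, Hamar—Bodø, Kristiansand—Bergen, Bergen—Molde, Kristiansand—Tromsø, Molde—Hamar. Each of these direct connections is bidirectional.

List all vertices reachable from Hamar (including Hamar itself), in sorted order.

Bergen, Bodø, Hamar, Kristiansand, Molde, Tromsø

Start at Hamar.
Its neighbours: Bodø, Molde.
Then their neighbours: Bergen, Kristiansand.
Then next layer: Tromsø.
Nothing further is reachable.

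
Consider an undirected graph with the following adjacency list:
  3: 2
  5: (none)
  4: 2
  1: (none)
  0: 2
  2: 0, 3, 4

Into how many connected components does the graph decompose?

From 0: component {0, 2, 3, 4}.
From 1: component {1}.
From 5: component {5}.
That's 3 components.

3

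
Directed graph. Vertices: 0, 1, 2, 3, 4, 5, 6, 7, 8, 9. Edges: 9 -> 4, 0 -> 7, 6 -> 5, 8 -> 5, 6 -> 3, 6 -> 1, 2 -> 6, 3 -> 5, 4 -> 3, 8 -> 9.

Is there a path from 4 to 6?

No

Explore from 4.
Distance 1: reach 3.
Distance 2: reach 5.
The search from 4 is exhausted; no directed path reaches 6.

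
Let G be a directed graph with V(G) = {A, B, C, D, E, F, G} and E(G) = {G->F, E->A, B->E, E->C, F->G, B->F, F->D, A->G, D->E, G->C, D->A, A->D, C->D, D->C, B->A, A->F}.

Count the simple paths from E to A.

2

E→A
E→C→D→A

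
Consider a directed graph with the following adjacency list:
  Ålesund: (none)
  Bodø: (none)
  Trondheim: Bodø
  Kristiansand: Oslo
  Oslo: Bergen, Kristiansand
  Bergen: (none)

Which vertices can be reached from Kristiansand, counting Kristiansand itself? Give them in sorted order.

Start at Kristiansand.
Its neighbours: Oslo.
Then their neighbours: Bergen.
Nothing further is reachable.

Bergen, Kristiansand, Oslo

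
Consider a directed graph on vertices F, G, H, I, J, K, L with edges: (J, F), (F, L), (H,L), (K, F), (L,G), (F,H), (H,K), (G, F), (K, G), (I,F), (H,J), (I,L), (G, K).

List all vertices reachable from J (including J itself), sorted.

F, G, H, J, K, L

Start at J.
Its neighbours: F.
Then their neighbours: H, L.
Then next layer: G, K.
Nothing further is reachable.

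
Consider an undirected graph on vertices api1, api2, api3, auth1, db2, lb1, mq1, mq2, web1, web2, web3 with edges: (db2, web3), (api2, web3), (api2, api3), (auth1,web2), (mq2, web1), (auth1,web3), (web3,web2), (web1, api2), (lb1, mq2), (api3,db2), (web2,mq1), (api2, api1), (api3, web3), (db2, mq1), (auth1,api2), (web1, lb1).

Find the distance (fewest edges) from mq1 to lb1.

5

Distance 0: mq1.
Distance 1: db2, web2.
Distance 2: api3, auth1, web3.
Distance 3: api2.
Distance 4: api1, web1.
Distance 5: lb1, mq2 — contains lb1.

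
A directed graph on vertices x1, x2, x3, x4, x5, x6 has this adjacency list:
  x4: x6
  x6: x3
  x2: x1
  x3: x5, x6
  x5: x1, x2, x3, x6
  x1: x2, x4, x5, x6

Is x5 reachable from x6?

Yes

Explore from x6.
Distance 1: reach x3.
Distance 2: reach x5.
Found x5.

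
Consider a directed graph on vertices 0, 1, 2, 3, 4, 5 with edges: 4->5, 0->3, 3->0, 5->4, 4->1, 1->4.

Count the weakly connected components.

3

From 0: component {0, 3}.
From 1: component {1, 4, 5}.
From 2: component {2}.
That's 3 components.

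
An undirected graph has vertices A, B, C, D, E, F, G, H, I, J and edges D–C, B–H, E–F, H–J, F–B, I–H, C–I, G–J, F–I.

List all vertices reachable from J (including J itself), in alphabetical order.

B, C, D, E, F, G, H, I, J

Start at J.
Its neighbours: G, H.
Then their neighbours: B, I.
Then next layer: C, F.
Then next layer: D, E.
Nothing further is reachable.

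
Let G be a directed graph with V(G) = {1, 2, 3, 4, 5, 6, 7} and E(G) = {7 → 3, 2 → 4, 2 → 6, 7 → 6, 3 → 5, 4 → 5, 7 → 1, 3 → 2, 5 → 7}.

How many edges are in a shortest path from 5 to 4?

4

Distance 0: 5.
Distance 1: 7.
Distance 2: 1, 3, 6.
Distance 3: 2.
Distance 4: 4 — contains 4.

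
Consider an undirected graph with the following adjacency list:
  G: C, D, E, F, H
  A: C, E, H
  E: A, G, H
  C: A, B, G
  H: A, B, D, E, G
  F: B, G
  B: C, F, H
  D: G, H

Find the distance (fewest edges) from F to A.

Distance 0: F.
Distance 1: B, G.
Distance 2: C, D, E, H.
Distance 3: A — contains A.

3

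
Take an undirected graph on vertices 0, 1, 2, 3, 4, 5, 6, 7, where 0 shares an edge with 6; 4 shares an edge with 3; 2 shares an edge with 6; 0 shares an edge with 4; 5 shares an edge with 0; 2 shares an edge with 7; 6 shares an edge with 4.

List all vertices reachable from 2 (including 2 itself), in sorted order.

0, 2, 3, 4, 5, 6, 7

Start at 2.
Its neighbours: 6, 7.
Then their neighbours: 0, 4.
Then next layer: 3, 5.
Nothing further is reachable.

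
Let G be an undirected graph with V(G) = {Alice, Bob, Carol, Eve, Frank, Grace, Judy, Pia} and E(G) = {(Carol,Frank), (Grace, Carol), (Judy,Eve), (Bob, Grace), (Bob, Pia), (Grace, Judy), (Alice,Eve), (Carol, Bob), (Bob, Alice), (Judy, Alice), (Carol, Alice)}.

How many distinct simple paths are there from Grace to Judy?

9

Grace–Bob–Alice–Eve–Judy
Grace–Bob–Alice–Judy
Grace–Bob–Carol–Alice–Eve–Judy
Grace–Bob–Carol–Alice–Judy
Grace–Carol–Alice–Eve–Judy
Grace–Carol–Alice–Judy
Grace–Carol–Bob–Alice–Eve–Judy
Grace–Carol–Bob–Alice–Judy
Grace–Judy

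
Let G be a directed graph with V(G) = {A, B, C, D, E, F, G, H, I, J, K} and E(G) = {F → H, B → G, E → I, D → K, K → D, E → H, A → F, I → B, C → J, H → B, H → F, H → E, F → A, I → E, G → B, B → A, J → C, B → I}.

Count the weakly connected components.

3

From A: component {A, B, E, F, G, H, I}.
From C: component {C, J}.
From D: component {D, K}.
That's 3 components.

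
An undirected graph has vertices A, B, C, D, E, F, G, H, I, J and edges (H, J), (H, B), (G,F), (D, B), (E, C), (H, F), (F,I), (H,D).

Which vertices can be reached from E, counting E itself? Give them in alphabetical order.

C, E

Start at E.
Its neighbours: C.
Nothing further is reachable.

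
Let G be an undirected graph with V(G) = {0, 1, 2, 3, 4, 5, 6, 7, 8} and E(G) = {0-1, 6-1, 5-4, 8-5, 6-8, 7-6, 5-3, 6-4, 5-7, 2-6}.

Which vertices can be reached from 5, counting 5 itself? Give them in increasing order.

Start at 5.
Its neighbours: 3, 4, 7, 8.
Then their neighbours: 6.
Then next layer: 1, 2.
Then next layer: 0.
Every vertex is now reached.

0, 1, 2, 3, 4, 5, 6, 7, 8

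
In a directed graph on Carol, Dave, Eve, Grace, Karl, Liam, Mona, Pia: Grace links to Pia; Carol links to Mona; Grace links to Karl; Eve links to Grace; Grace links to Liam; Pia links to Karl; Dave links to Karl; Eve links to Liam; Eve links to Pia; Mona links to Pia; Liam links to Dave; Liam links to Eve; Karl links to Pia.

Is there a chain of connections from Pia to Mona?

Explore from Pia.
Distance 1: reach Karl.
The search from Pia is exhausted; no directed path reaches Mona.

No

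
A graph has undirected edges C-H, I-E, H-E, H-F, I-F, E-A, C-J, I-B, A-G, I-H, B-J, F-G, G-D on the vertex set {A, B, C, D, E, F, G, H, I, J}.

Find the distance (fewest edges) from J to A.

4

Distance 0: J.
Distance 1: B, C.
Distance 2: H, I.
Distance 3: E, F.
Distance 4: A, G — contains A.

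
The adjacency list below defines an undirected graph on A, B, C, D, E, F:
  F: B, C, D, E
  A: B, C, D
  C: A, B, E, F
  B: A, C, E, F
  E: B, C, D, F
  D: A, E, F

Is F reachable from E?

Explore from E.
Distance 1: reach B, C, D, F.
Found F.

Yes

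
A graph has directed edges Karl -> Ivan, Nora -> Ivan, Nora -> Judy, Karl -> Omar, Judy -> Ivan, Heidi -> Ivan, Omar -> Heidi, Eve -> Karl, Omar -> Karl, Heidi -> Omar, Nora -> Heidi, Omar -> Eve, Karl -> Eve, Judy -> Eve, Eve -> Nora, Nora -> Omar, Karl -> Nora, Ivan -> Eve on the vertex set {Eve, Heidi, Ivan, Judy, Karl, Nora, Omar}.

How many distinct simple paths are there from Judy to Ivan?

Judy→Eve→Karl→Ivan
Judy→Eve→Karl→Nora→Heidi→Ivan
Judy→Eve→Karl→Nora→Ivan
Judy→Eve→Karl→Nora→Omar→Heidi→Ivan
Judy→Eve→Karl→Omar→Heidi→Ivan
Judy→Eve→Nora→Heidi→Ivan
Judy→Eve→Nora→Heidi→Omar→Karl→Ivan
Judy→Eve→Nora→Ivan
Judy→Eve→Nora→Omar→Heidi→Ivan
Judy→Eve→Nora→Omar→Karl→Ivan
Judy→Ivan

11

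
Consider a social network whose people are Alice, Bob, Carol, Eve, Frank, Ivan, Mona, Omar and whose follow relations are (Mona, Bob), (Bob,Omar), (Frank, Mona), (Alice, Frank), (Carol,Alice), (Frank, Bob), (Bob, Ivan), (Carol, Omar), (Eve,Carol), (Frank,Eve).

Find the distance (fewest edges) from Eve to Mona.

4

Distance 0: Eve.
Distance 1: Carol.
Distance 2: Alice, Omar.
Distance 3: Frank.
Distance 4: Bob, Mona — contains Mona.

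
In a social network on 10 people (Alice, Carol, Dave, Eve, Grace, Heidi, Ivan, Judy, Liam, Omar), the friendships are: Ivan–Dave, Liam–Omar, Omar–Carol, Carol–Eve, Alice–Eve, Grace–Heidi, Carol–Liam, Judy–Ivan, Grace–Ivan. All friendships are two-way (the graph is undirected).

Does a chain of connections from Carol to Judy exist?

No

Explore from Carol.
Distance 1: reach Eve, Liam, Omar.
Distance 2: reach Alice.
The search is exhausted without reaching Judy; it lies in a different component.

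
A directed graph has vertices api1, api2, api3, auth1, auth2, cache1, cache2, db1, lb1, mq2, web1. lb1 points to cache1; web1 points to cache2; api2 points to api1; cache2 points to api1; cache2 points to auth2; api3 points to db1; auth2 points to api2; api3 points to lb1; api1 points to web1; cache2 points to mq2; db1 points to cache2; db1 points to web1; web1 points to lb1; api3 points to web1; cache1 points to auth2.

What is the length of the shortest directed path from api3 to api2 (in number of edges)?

4

Distance 0: api3.
Distance 1: db1, lb1, web1.
Distance 2: cache1, cache2.
Distance 3: api1, auth2, mq2.
Distance 4: api2 — contains api2.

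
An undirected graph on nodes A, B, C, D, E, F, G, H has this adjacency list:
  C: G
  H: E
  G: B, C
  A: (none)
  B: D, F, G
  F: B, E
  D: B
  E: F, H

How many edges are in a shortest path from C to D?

3

Distance 0: C.
Distance 1: G.
Distance 2: B.
Distance 3: D, F — contains D.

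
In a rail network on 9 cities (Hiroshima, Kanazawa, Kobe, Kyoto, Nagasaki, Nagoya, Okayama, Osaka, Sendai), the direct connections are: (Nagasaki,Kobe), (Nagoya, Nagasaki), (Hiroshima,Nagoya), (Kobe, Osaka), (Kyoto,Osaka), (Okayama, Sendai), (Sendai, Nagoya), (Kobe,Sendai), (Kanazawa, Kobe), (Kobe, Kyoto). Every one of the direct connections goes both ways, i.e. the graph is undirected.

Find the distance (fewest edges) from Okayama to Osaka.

3

Distance 0: Okayama.
Distance 1: Sendai.
Distance 2: Kobe, Nagoya.
Distance 3: Hiroshima, Kanazawa, Kyoto, Nagasaki, Osaka — contains Osaka.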